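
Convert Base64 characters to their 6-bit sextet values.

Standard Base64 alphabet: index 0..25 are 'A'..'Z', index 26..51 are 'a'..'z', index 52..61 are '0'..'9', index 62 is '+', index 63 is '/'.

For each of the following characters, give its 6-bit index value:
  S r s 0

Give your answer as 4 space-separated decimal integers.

'S': A..Z range, ord('S') − ord('A') = 18
'r': a..z range, 26 + ord('r') − ord('a') = 43
's': a..z range, 26 + ord('s') − ord('a') = 44
'0': 0..9 range, 52 + ord('0') − ord('0') = 52

Answer: 18 43 44 52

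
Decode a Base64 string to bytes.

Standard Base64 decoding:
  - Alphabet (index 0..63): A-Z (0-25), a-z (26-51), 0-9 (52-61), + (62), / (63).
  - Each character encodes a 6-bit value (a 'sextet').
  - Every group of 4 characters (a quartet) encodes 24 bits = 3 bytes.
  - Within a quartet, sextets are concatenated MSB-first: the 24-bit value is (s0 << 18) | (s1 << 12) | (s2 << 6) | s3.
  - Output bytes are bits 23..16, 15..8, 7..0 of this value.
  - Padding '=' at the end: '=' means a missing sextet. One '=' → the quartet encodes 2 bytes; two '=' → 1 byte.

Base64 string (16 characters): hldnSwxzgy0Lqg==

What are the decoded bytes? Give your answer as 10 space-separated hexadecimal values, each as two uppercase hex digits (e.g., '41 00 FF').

Answer: 86 57 67 4B 0C 73 83 2D 0B AA

Derivation:
After char 0 ('h'=33): chars_in_quartet=1 acc=0x21 bytes_emitted=0
After char 1 ('l'=37): chars_in_quartet=2 acc=0x865 bytes_emitted=0
After char 2 ('d'=29): chars_in_quartet=3 acc=0x2195D bytes_emitted=0
After char 3 ('n'=39): chars_in_quartet=4 acc=0x865767 -> emit 86 57 67, reset; bytes_emitted=3
After char 4 ('S'=18): chars_in_quartet=1 acc=0x12 bytes_emitted=3
After char 5 ('w'=48): chars_in_quartet=2 acc=0x4B0 bytes_emitted=3
After char 6 ('x'=49): chars_in_quartet=3 acc=0x12C31 bytes_emitted=3
After char 7 ('z'=51): chars_in_quartet=4 acc=0x4B0C73 -> emit 4B 0C 73, reset; bytes_emitted=6
After char 8 ('g'=32): chars_in_quartet=1 acc=0x20 bytes_emitted=6
After char 9 ('y'=50): chars_in_quartet=2 acc=0x832 bytes_emitted=6
After char 10 ('0'=52): chars_in_quartet=3 acc=0x20CB4 bytes_emitted=6
After char 11 ('L'=11): chars_in_quartet=4 acc=0x832D0B -> emit 83 2D 0B, reset; bytes_emitted=9
After char 12 ('q'=42): chars_in_quartet=1 acc=0x2A bytes_emitted=9
After char 13 ('g'=32): chars_in_quartet=2 acc=0xAA0 bytes_emitted=9
Padding '==': partial quartet acc=0xAA0 -> emit AA; bytes_emitted=10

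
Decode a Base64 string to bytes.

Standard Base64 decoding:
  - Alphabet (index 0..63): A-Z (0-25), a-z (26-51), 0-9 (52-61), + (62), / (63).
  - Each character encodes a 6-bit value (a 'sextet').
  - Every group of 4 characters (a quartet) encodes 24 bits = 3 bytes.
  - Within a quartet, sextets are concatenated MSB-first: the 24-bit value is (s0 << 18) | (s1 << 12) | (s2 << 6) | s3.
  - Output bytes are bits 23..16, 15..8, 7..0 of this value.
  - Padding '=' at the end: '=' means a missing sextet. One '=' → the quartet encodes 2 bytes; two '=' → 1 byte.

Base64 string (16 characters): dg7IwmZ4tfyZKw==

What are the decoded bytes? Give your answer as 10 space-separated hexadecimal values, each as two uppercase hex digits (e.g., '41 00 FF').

After char 0 ('d'=29): chars_in_quartet=1 acc=0x1D bytes_emitted=0
After char 1 ('g'=32): chars_in_quartet=2 acc=0x760 bytes_emitted=0
After char 2 ('7'=59): chars_in_quartet=3 acc=0x1D83B bytes_emitted=0
After char 3 ('I'=8): chars_in_quartet=4 acc=0x760EC8 -> emit 76 0E C8, reset; bytes_emitted=3
After char 4 ('w'=48): chars_in_quartet=1 acc=0x30 bytes_emitted=3
After char 5 ('m'=38): chars_in_quartet=2 acc=0xC26 bytes_emitted=3
After char 6 ('Z'=25): chars_in_quartet=3 acc=0x30999 bytes_emitted=3
After char 7 ('4'=56): chars_in_quartet=4 acc=0xC26678 -> emit C2 66 78, reset; bytes_emitted=6
After char 8 ('t'=45): chars_in_quartet=1 acc=0x2D bytes_emitted=6
After char 9 ('f'=31): chars_in_quartet=2 acc=0xB5F bytes_emitted=6
After char 10 ('y'=50): chars_in_quartet=3 acc=0x2D7F2 bytes_emitted=6
After char 11 ('Z'=25): chars_in_quartet=4 acc=0xB5FC99 -> emit B5 FC 99, reset; bytes_emitted=9
After char 12 ('K'=10): chars_in_quartet=1 acc=0xA bytes_emitted=9
After char 13 ('w'=48): chars_in_quartet=2 acc=0x2B0 bytes_emitted=9
Padding '==': partial quartet acc=0x2B0 -> emit 2B; bytes_emitted=10

Answer: 76 0E C8 C2 66 78 B5 FC 99 2B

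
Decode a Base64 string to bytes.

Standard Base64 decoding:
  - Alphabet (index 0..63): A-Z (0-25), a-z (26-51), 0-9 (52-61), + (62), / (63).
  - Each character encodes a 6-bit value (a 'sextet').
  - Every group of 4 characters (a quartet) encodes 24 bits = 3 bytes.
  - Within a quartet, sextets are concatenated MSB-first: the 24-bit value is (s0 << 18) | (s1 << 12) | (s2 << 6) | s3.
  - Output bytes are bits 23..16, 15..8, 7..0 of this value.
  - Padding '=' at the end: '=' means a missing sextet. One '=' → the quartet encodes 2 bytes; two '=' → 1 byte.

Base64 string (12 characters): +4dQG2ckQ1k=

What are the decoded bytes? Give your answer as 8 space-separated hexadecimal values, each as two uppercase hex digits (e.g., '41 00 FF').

After char 0 ('+'=62): chars_in_quartet=1 acc=0x3E bytes_emitted=0
After char 1 ('4'=56): chars_in_quartet=2 acc=0xFB8 bytes_emitted=0
After char 2 ('d'=29): chars_in_quartet=3 acc=0x3EE1D bytes_emitted=0
After char 3 ('Q'=16): chars_in_quartet=4 acc=0xFB8750 -> emit FB 87 50, reset; bytes_emitted=3
After char 4 ('G'=6): chars_in_quartet=1 acc=0x6 bytes_emitted=3
After char 5 ('2'=54): chars_in_quartet=2 acc=0x1B6 bytes_emitted=3
After char 6 ('c'=28): chars_in_quartet=3 acc=0x6D9C bytes_emitted=3
After char 7 ('k'=36): chars_in_quartet=4 acc=0x1B6724 -> emit 1B 67 24, reset; bytes_emitted=6
After char 8 ('Q'=16): chars_in_quartet=1 acc=0x10 bytes_emitted=6
After char 9 ('1'=53): chars_in_quartet=2 acc=0x435 bytes_emitted=6
After char 10 ('k'=36): chars_in_quartet=3 acc=0x10D64 bytes_emitted=6
Padding '=': partial quartet acc=0x10D64 -> emit 43 59; bytes_emitted=8

Answer: FB 87 50 1B 67 24 43 59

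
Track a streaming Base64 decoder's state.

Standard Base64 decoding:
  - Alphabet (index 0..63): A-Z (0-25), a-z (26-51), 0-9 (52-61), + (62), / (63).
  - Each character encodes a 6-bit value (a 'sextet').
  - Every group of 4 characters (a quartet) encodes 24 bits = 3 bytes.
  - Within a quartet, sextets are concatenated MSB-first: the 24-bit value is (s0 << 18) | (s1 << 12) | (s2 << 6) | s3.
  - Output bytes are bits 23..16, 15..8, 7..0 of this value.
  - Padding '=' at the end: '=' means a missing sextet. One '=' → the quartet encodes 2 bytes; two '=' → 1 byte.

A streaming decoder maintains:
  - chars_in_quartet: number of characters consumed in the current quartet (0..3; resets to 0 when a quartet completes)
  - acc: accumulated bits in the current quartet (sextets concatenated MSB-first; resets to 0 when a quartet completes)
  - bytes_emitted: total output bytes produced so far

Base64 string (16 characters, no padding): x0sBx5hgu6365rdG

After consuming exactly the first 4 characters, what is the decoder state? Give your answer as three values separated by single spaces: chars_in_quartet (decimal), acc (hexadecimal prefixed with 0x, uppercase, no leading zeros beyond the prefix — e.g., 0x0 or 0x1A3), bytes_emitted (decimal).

After char 0 ('x'=49): chars_in_quartet=1 acc=0x31 bytes_emitted=0
After char 1 ('0'=52): chars_in_quartet=2 acc=0xC74 bytes_emitted=0
After char 2 ('s'=44): chars_in_quartet=3 acc=0x31D2C bytes_emitted=0
After char 3 ('B'=1): chars_in_quartet=4 acc=0xC74B01 -> emit C7 4B 01, reset; bytes_emitted=3

Answer: 0 0x0 3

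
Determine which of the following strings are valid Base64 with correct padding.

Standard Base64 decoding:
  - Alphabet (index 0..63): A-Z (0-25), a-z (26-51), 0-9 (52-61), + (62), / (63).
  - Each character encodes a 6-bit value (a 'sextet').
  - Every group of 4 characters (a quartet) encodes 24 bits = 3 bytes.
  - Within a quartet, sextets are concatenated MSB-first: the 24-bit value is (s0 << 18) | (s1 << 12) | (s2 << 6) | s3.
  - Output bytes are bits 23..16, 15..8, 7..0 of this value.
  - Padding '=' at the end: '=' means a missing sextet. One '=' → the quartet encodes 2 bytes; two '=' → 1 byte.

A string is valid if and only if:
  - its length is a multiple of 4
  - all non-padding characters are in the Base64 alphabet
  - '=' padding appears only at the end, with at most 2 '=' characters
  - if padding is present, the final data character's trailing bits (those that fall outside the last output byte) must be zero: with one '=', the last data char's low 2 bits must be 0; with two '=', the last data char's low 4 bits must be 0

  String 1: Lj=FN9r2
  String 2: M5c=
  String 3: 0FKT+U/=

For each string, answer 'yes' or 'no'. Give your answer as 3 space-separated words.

Answer: no yes no

Derivation:
String 1: 'Lj=FN9r2' → invalid (bad char(s): ['=']; '=' in middle)
String 2: 'M5c=' → valid
String 3: '0FKT+U/=' → invalid (bad trailing bits)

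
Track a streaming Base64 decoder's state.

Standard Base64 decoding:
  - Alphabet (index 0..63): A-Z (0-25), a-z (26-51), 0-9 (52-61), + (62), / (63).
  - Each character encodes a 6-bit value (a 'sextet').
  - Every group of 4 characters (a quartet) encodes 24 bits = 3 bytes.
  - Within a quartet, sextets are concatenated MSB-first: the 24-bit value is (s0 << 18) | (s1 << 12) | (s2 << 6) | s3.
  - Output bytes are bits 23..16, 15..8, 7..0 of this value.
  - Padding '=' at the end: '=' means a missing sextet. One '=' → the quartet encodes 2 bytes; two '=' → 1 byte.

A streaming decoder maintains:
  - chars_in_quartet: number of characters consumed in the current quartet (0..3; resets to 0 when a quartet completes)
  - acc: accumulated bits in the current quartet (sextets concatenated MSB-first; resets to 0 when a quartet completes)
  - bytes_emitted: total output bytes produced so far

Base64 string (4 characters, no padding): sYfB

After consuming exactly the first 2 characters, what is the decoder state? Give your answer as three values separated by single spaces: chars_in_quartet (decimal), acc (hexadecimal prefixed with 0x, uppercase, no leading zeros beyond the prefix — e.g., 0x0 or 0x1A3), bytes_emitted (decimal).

Answer: 2 0xB18 0

Derivation:
After char 0 ('s'=44): chars_in_quartet=1 acc=0x2C bytes_emitted=0
After char 1 ('Y'=24): chars_in_quartet=2 acc=0xB18 bytes_emitted=0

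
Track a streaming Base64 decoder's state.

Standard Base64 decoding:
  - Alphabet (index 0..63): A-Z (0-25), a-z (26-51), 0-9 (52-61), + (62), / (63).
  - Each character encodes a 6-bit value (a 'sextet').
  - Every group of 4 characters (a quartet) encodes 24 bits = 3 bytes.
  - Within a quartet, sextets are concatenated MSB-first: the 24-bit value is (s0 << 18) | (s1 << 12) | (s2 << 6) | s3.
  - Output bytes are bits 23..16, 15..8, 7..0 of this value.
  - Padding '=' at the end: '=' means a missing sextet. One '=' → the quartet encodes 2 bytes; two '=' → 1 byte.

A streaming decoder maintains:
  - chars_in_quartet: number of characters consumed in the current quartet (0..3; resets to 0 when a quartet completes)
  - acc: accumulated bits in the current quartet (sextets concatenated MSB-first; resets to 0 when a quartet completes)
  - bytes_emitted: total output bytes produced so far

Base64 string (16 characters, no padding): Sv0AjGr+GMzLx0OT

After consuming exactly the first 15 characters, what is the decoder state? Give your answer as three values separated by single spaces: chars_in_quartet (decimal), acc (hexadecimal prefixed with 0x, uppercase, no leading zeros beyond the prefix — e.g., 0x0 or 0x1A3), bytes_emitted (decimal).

After char 0 ('S'=18): chars_in_quartet=1 acc=0x12 bytes_emitted=0
After char 1 ('v'=47): chars_in_quartet=2 acc=0x4AF bytes_emitted=0
After char 2 ('0'=52): chars_in_quartet=3 acc=0x12BF4 bytes_emitted=0
After char 3 ('A'=0): chars_in_quartet=4 acc=0x4AFD00 -> emit 4A FD 00, reset; bytes_emitted=3
After char 4 ('j'=35): chars_in_quartet=1 acc=0x23 bytes_emitted=3
After char 5 ('G'=6): chars_in_quartet=2 acc=0x8C6 bytes_emitted=3
After char 6 ('r'=43): chars_in_quartet=3 acc=0x231AB bytes_emitted=3
After char 7 ('+'=62): chars_in_quartet=4 acc=0x8C6AFE -> emit 8C 6A FE, reset; bytes_emitted=6
After char 8 ('G'=6): chars_in_quartet=1 acc=0x6 bytes_emitted=6
After char 9 ('M'=12): chars_in_quartet=2 acc=0x18C bytes_emitted=6
After char 10 ('z'=51): chars_in_quartet=3 acc=0x6333 bytes_emitted=6
After char 11 ('L'=11): chars_in_quartet=4 acc=0x18CCCB -> emit 18 CC CB, reset; bytes_emitted=9
After char 12 ('x'=49): chars_in_quartet=1 acc=0x31 bytes_emitted=9
After char 13 ('0'=52): chars_in_quartet=2 acc=0xC74 bytes_emitted=9
After char 14 ('O'=14): chars_in_quartet=3 acc=0x31D0E bytes_emitted=9

Answer: 3 0x31D0E 9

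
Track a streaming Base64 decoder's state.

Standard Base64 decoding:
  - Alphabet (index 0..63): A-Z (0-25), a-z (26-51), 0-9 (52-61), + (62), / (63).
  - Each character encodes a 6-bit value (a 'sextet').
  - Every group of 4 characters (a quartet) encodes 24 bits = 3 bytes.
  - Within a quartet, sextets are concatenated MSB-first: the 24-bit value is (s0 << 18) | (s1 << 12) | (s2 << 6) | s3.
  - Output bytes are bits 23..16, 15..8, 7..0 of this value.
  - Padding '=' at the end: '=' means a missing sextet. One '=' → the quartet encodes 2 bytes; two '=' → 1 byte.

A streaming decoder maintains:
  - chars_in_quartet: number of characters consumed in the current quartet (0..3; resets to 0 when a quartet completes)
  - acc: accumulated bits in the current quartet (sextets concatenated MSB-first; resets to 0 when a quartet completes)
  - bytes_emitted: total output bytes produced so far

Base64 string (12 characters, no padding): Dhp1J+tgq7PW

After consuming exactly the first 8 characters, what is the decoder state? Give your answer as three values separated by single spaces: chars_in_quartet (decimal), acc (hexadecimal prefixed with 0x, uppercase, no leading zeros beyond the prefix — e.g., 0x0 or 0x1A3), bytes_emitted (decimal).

Answer: 0 0x0 6

Derivation:
After char 0 ('D'=3): chars_in_quartet=1 acc=0x3 bytes_emitted=0
After char 1 ('h'=33): chars_in_quartet=2 acc=0xE1 bytes_emitted=0
After char 2 ('p'=41): chars_in_quartet=3 acc=0x3869 bytes_emitted=0
After char 3 ('1'=53): chars_in_quartet=4 acc=0xE1A75 -> emit 0E 1A 75, reset; bytes_emitted=3
After char 4 ('J'=9): chars_in_quartet=1 acc=0x9 bytes_emitted=3
After char 5 ('+'=62): chars_in_quartet=2 acc=0x27E bytes_emitted=3
After char 6 ('t'=45): chars_in_quartet=3 acc=0x9FAD bytes_emitted=3
After char 7 ('g'=32): chars_in_quartet=4 acc=0x27EB60 -> emit 27 EB 60, reset; bytes_emitted=6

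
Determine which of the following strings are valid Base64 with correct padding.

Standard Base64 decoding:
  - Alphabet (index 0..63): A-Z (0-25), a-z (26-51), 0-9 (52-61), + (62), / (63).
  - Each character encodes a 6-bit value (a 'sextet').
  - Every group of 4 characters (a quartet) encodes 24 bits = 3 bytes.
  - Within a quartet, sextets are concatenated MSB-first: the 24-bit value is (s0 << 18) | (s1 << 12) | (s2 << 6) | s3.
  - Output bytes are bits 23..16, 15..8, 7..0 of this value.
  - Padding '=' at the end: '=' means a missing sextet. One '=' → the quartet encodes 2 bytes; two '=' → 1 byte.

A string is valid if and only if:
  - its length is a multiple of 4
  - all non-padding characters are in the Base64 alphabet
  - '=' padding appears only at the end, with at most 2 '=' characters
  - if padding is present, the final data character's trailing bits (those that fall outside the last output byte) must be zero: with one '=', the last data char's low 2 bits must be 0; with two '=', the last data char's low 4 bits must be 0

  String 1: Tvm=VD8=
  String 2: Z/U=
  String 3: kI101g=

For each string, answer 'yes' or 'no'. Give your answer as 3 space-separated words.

String 1: 'Tvm=VD8=' → invalid (bad char(s): ['=']; '=' in middle)
String 2: 'Z/U=' → valid
String 3: 'kI101g=' → invalid (len=7 not mult of 4)

Answer: no yes no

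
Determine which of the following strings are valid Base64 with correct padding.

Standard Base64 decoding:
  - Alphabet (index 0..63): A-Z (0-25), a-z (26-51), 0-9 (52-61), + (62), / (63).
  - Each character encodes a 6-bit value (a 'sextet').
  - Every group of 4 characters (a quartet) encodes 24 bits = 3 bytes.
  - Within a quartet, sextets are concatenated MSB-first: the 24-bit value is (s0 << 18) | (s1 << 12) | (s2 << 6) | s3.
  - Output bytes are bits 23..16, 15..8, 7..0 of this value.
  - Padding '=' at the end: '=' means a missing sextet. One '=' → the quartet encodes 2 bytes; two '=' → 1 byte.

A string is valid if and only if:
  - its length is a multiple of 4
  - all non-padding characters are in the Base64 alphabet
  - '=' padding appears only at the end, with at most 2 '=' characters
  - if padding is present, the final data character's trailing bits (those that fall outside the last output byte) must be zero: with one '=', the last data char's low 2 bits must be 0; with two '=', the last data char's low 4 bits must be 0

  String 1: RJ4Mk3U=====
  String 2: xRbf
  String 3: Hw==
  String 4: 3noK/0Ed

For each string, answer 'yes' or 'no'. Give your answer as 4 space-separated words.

Answer: no yes yes yes

Derivation:
String 1: 'RJ4Mk3U=====' → invalid (5 pad chars (max 2))
String 2: 'xRbf' → valid
String 3: 'Hw==' → valid
String 4: '3noK/0Ed' → valid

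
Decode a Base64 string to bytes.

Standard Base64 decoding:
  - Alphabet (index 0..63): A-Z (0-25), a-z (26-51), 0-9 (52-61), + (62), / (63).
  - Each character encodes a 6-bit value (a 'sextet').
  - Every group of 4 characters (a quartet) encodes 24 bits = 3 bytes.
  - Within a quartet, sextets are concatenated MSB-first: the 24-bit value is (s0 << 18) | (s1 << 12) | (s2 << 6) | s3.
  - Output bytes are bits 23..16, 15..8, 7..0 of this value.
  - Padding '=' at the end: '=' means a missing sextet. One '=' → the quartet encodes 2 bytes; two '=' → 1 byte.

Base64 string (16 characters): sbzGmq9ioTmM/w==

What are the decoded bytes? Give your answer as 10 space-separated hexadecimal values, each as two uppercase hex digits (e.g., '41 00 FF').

Answer: B1 BC C6 9A AF 62 A1 39 8C FF

Derivation:
After char 0 ('s'=44): chars_in_quartet=1 acc=0x2C bytes_emitted=0
After char 1 ('b'=27): chars_in_quartet=2 acc=0xB1B bytes_emitted=0
After char 2 ('z'=51): chars_in_quartet=3 acc=0x2C6F3 bytes_emitted=0
After char 3 ('G'=6): chars_in_quartet=4 acc=0xB1BCC6 -> emit B1 BC C6, reset; bytes_emitted=3
After char 4 ('m'=38): chars_in_quartet=1 acc=0x26 bytes_emitted=3
After char 5 ('q'=42): chars_in_quartet=2 acc=0x9AA bytes_emitted=3
After char 6 ('9'=61): chars_in_quartet=3 acc=0x26ABD bytes_emitted=3
After char 7 ('i'=34): chars_in_quartet=4 acc=0x9AAF62 -> emit 9A AF 62, reset; bytes_emitted=6
After char 8 ('o'=40): chars_in_quartet=1 acc=0x28 bytes_emitted=6
After char 9 ('T'=19): chars_in_quartet=2 acc=0xA13 bytes_emitted=6
After char 10 ('m'=38): chars_in_quartet=3 acc=0x284E6 bytes_emitted=6
After char 11 ('M'=12): chars_in_quartet=4 acc=0xA1398C -> emit A1 39 8C, reset; bytes_emitted=9
After char 12 ('/'=63): chars_in_quartet=1 acc=0x3F bytes_emitted=9
After char 13 ('w'=48): chars_in_quartet=2 acc=0xFF0 bytes_emitted=9
Padding '==': partial quartet acc=0xFF0 -> emit FF; bytes_emitted=10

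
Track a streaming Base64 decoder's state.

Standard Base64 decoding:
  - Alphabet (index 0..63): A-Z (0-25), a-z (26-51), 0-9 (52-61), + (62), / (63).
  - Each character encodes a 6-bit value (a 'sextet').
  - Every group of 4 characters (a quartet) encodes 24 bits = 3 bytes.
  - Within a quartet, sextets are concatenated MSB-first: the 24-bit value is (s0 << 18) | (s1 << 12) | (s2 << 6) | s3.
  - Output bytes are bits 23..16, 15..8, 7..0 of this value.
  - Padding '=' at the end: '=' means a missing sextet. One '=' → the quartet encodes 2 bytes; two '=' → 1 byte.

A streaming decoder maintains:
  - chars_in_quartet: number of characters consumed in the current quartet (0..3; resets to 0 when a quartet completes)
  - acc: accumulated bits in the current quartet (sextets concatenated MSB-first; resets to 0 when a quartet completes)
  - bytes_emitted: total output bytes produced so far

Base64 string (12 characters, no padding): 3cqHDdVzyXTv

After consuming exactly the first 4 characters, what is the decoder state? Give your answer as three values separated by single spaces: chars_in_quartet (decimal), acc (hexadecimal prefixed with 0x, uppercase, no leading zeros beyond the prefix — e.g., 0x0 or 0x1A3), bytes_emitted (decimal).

After char 0 ('3'=55): chars_in_quartet=1 acc=0x37 bytes_emitted=0
After char 1 ('c'=28): chars_in_quartet=2 acc=0xDDC bytes_emitted=0
After char 2 ('q'=42): chars_in_quartet=3 acc=0x3772A bytes_emitted=0
After char 3 ('H'=7): chars_in_quartet=4 acc=0xDDCA87 -> emit DD CA 87, reset; bytes_emitted=3

Answer: 0 0x0 3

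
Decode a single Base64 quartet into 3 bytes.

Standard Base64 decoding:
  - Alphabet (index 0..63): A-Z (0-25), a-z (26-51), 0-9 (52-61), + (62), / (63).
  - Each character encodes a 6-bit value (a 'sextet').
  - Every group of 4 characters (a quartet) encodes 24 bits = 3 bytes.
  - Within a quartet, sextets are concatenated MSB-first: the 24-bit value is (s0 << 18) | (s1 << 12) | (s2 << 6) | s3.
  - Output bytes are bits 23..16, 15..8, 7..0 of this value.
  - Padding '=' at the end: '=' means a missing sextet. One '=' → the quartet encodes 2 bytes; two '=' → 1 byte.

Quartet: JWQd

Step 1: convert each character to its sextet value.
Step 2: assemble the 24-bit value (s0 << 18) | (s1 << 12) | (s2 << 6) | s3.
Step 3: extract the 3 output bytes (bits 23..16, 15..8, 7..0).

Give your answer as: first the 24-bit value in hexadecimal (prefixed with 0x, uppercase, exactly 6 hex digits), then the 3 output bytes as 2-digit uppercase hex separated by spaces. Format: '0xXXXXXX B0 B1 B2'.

Sextets: J=9, W=22, Q=16, d=29
24-bit: (9<<18) | (22<<12) | (16<<6) | 29
      = 0x240000 | 0x016000 | 0x000400 | 0x00001D
      = 0x25641D
Bytes: (v>>16)&0xFF=25, (v>>8)&0xFF=64, v&0xFF=1D

Answer: 0x25641D 25 64 1D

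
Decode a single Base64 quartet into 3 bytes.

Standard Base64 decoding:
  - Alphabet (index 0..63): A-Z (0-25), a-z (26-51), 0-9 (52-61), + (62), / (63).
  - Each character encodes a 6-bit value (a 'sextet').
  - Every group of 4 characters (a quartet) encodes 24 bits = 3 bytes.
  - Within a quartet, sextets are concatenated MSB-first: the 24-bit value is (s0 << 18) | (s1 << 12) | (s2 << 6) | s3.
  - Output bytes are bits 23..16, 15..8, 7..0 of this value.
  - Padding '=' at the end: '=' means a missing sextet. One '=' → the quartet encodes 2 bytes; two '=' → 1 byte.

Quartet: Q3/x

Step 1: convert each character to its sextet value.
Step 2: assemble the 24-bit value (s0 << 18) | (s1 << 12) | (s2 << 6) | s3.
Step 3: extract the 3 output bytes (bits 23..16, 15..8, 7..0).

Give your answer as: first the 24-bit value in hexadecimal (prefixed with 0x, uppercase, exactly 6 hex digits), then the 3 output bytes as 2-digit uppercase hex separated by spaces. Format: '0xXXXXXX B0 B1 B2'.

Sextets: Q=16, 3=55, /=63, x=49
24-bit: (16<<18) | (55<<12) | (63<<6) | 49
      = 0x400000 | 0x037000 | 0x000FC0 | 0x000031
      = 0x437FF1
Bytes: (v>>16)&0xFF=43, (v>>8)&0xFF=7F, v&0xFF=F1

Answer: 0x437FF1 43 7F F1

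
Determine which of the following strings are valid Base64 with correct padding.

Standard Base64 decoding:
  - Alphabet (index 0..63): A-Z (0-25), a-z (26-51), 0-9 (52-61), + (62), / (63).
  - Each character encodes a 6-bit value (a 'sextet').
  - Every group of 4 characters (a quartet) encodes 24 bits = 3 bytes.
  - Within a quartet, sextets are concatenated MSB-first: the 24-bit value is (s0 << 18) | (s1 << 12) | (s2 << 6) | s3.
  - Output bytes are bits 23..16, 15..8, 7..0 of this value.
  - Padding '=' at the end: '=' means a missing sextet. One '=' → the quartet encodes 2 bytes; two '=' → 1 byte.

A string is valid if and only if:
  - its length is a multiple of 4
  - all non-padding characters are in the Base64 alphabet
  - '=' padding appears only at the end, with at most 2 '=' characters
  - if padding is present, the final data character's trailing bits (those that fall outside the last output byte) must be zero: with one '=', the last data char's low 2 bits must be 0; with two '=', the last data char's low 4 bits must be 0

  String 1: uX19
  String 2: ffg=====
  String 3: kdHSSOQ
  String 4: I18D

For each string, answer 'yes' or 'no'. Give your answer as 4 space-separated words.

String 1: 'uX19' → valid
String 2: 'ffg=====' → invalid (5 pad chars (max 2))
String 3: 'kdHSSOQ' → invalid (len=7 not mult of 4)
String 4: 'I18D' → valid

Answer: yes no no yes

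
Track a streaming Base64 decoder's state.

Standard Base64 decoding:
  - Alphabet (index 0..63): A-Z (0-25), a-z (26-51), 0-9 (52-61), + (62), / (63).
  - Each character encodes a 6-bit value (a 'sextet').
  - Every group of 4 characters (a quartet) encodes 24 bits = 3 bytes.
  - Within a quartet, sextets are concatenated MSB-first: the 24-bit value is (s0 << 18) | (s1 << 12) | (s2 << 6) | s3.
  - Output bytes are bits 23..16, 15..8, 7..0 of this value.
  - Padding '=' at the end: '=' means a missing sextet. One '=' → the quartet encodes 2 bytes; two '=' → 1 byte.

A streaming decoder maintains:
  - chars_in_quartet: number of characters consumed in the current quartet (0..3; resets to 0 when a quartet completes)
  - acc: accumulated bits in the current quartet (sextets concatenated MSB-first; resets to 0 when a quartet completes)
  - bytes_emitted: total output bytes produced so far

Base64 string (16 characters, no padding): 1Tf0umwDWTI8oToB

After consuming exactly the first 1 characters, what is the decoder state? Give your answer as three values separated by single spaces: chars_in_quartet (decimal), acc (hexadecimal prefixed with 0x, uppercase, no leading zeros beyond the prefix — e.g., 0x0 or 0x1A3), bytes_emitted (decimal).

Answer: 1 0x35 0

Derivation:
After char 0 ('1'=53): chars_in_quartet=1 acc=0x35 bytes_emitted=0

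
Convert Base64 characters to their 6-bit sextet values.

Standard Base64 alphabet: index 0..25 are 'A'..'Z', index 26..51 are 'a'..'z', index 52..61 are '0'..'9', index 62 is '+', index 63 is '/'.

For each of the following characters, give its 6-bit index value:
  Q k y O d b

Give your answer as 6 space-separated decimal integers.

Answer: 16 36 50 14 29 27

Derivation:
'Q': A..Z range, ord('Q') − ord('A') = 16
'k': a..z range, 26 + ord('k') − ord('a') = 36
'y': a..z range, 26 + ord('y') − ord('a') = 50
'O': A..Z range, ord('O') − ord('A') = 14
'd': a..z range, 26 + ord('d') − ord('a') = 29
'b': a..z range, 26 + ord('b') − ord('a') = 27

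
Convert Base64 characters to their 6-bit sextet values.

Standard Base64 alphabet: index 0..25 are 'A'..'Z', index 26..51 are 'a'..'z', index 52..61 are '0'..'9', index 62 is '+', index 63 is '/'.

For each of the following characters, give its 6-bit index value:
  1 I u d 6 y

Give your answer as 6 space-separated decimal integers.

Answer: 53 8 46 29 58 50

Derivation:
'1': 0..9 range, 52 + ord('1') − ord('0') = 53
'I': A..Z range, ord('I') − ord('A') = 8
'u': a..z range, 26 + ord('u') − ord('a') = 46
'd': a..z range, 26 + ord('d') − ord('a') = 29
'6': 0..9 range, 52 + ord('6') − ord('0') = 58
'y': a..z range, 26 + ord('y') − ord('a') = 50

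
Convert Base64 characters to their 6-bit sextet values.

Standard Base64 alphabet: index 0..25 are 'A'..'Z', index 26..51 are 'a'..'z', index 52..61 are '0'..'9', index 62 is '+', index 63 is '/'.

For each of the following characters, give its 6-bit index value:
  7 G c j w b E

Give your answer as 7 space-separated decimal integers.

Answer: 59 6 28 35 48 27 4

Derivation:
'7': 0..9 range, 52 + ord('7') − ord('0') = 59
'G': A..Z range, ord('G') − ord('A') = 6
'c': a..z range, 26 + ord('c') − ord('a') = 28
'j': a..z range, 26 + ord('j') − ord('a') = 35
'w': a..z range, 26 + ord('w') − ord('a') = 48
'b': a..z range, 26 + ord('b') − ord('a') = 27
'E': A..Z range, ord('E') − ord('A') = 4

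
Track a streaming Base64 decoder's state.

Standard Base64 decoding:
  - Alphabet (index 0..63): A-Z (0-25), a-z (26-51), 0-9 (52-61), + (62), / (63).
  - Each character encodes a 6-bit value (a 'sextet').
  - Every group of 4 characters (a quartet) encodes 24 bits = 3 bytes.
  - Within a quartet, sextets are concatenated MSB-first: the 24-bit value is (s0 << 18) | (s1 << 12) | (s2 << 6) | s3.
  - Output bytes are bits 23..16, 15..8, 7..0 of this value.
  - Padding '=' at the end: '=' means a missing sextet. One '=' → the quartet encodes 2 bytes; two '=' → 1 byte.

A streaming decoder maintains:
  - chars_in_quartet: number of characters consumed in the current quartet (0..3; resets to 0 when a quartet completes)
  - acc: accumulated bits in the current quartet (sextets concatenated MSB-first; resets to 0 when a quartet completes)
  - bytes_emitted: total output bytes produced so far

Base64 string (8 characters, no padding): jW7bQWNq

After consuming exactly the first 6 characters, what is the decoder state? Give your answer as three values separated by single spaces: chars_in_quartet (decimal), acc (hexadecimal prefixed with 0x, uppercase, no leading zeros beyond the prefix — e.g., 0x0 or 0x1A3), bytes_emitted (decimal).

After char 0 ('j'=35): chars_in_quartet=1 acc=0x23 bytes_emitted=0
After char 1 ('W'=22): chars_in_quartet=2 acc=0x8D6 bytes_emitted=0
After char 2 ('7'=59): chars_in_quartet=3 acc=0x235BB bytes_emitted=0
After char 3 ('b'=27): chars_in_quartet=4 acc=0x8D6EDB -> emit 8D 6E DB, reset; bytes_emitted=3
After char 4 ('Q'=16): chars_in_quartet=1 acc=0x10 bytes_emitted=3
After char 5 ('W'=22): chars_in_quartet=2 acc=0x416 bytes_emitted=3

Answer: 2 0x416 3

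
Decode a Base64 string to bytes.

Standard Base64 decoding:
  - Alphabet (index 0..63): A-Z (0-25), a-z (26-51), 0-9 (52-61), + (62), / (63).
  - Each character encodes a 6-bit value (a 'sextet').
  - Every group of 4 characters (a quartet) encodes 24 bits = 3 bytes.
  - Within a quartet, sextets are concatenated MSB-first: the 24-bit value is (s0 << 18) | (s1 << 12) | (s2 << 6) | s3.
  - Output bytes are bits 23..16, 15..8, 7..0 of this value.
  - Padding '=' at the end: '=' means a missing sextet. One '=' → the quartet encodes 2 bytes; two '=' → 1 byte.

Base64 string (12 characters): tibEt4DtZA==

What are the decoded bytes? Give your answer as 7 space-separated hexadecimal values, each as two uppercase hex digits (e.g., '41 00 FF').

After char 0 ('t'=45): chars_in_quartet=1 acc=0x2D bytes_emitted=0
After char 1 ('i'=34): chars_in_quartet=2 acc=0xB62 bytes_emitted=0
After char 2 ('b'=27): chars_in_quartet=3 acc=0x2D89B bytes_emitted=0
After char 3 ('E'=4): chars_in_quartet=4 acc=0xB626C4 -> emit B6 26 C4, reset; bytes_emitted=3
After char 4 ('t'=45): chars_in_quartet=1 acc=0x2D bytes_emitted=3
After char 5 ('4'=56): chars_in_quartet=2 acc=0xB78 bytes_emitted=3
After char 6 ('D'=3): chars_in_quartet=3 acc=0x2DE03 bytes_emitted=3
After char 7 ('t'=45): chars_in_quartet=4 acc=0xB780ED -> emit B7 80 ED, reset; bytes_emitted=6
After char 8 ('Z'=25): chars_in_quartet=1 acc=0x19 bytes_emitted=6
After char 9 ('A'=0): chars_in_quartet=2 acc=0x640 bytes_emitted=6
Padding '==': partial quartet acc=0x640 -> emit 64; bytes_emitted=7

Answer: B6 26 C4 B7 80 ED 64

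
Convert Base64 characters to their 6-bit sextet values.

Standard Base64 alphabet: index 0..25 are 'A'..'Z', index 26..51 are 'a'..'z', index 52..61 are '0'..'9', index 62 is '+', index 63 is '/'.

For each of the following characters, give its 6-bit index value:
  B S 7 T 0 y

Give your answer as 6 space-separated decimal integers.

'B': A..Z range, ord('B') − ord('A') = 1
'S': A..Z range, ord('S') − ord('A') = 18
'7': 0..9 range, 52 + ord('7') − ord('0') = 59
'T': A..Z range, ord('T') − ord('A') = 19
'0': 0..9 range, 52 + ord('0') − ord('0') = 52
'y': a..z range, 26 + ord('y') − ord('a') = 50

Answer: 1 18 59 19 52 50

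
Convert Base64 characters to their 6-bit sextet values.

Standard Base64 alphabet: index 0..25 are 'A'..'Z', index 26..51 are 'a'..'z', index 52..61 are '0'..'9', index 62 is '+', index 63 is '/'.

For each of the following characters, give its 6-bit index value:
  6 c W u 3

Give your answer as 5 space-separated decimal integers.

'6': 0..9 range, 52 + ord('6') − ord('0') = 58
'c': a..z range, 26 + ord('c') − ord('a') = 28
'W': A..Z range, ord('W') − ord('A') = 22
'u': a..z range, 26 + ord('u') − ord('a') = 46
'3': 0..9 range, 52 + ord('3') − ord('0') = 55

Answer: 58 28 22 46 55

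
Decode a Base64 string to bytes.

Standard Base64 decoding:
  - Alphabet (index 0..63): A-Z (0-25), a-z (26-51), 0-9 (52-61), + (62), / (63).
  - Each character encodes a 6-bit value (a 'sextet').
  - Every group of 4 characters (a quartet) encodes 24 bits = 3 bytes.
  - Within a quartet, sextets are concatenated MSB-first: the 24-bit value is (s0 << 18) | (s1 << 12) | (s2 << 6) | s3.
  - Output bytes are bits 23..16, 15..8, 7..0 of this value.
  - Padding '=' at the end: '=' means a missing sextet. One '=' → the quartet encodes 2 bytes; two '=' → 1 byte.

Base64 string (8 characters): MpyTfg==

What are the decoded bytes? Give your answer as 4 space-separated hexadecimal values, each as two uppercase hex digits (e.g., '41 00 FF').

Answer: 32 9C 93 7E

Derivation:
After char 0 ('M'=12): chars_in_quartet=1 acc=0xC bytes_emitted=0
After char 1 ('p'=41): chars_in_quartet=2 acc=0x329 bytes_emitted=0
After char 2 ('y'=50): chars_in_quartet=3 acc=0xCA72 bytes_emitted=0
After char 3 ('T'=19): chars_in_quartet=4 acc=0x329C93 -> emit 32 9C 93, reset; bytes_emitted=3
After char 4 ('f'=31): chars_in_quartet=1 acc=0x1F bytes_emitted=3
After char 5 ('g'=32): chars_in_quartet=2 acc=0x7E0 bytes_emitted=3
Padding '==': partial quartet acc=0x7E0 -> emit 7E; bytes_emitted=4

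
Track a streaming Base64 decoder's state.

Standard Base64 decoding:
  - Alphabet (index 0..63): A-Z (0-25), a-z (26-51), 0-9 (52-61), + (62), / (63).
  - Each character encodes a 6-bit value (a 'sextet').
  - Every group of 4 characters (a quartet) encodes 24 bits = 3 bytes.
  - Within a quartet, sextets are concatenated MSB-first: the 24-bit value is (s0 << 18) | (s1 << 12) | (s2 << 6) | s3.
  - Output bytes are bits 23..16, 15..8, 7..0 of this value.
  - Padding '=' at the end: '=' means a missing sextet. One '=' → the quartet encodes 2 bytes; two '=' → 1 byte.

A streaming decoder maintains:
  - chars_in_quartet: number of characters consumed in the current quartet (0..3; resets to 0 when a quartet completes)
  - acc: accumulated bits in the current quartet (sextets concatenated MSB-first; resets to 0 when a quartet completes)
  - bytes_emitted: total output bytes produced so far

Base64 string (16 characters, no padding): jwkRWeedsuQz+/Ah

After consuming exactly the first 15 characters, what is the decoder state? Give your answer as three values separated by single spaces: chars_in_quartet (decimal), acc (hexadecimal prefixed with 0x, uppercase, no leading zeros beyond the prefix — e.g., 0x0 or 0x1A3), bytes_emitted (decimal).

Answer: 3 0x3EFC0 9

Derivation:
After char 0 ('j'=35): chars_in_quartet=1 acc=0x23 bytes_emitted=0
After char 1 ('w'=48): chars_in_quartet=2 acc=0x8F0 bytes_emitted=0
After char 2 ('k'=36): chars_in_quartet=3 acc=0x23C24 bytes_emitted=0
After char 3 ('R'=17): chars_in_quartet=4 acc=0x8F0911 -> emit 8F 09 11, reset; bytes_emitted=3
After char 4 ('W'=22): chars_in_quartet=1 acc=0x16 bytes_emitted=3
After char 5 ('e'=30): chars_in_quartet=2 acc=0x59E bytes_emitted=3
After char 6 ('e'=30): chars_in_quartet=3 acc=0x1679E bytes_emitted=3
After char 7 ('d'=29): chars_in_quartet=4 acc=0x59E79D -> emit 59 E7 9D, reset; bytes_emitted=6
After char 8 ('s'=44): chars_in_quartet=1 acc=0x2C bytes_emitted=6
After char 9 ('u'=46): chars_in_quartet=2 acc=0xB2E bytes_emitted=6
After char 10 ('Q'=16): chars_in_quartet=3 acc=0x2CB90 bytes_emitted=6
After char 11 ('z'=51): chars_in_quartet=4 acc=0xB2E433 -> emit B2 E4 33, reset; bytes_emitted=9
After char 12 ('+'=62): chars_in_quartet=1 acc=0x3E bytes_emitted=9
After char 13 ('/'=63): chars_in_quartet=2 acc=0xFBF bytes_emitted=9
After char 14 ('A'=0): chars_in_quartet=3 acc=0x3EFC0 bytes_emitted=9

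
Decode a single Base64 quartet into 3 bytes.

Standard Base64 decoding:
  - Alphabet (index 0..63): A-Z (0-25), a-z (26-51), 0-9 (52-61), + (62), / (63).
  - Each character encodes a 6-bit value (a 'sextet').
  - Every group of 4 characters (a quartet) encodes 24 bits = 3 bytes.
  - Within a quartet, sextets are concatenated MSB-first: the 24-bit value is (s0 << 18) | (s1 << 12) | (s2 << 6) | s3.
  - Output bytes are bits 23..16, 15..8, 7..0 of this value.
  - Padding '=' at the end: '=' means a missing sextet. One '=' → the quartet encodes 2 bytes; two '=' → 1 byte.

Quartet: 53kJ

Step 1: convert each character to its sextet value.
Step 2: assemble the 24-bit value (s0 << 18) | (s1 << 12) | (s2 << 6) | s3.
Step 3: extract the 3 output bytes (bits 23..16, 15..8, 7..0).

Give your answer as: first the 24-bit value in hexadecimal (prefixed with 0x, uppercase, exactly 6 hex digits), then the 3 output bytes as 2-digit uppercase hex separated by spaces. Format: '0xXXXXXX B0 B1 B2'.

Sextets: 5=57, 3=55, k=36, J=9
24-bit: (57<<18) | (55<<12) | (36<<6) | 9
      = 0xE40000 | 0x037000 | 0x000900 | 0x000009
      = 0xE77909
Bytes: (v>>16)&0xFF=E7, (v>>8)&0xFF=79, v&0xFF=09

Answer: 0xE77909 E7 79 09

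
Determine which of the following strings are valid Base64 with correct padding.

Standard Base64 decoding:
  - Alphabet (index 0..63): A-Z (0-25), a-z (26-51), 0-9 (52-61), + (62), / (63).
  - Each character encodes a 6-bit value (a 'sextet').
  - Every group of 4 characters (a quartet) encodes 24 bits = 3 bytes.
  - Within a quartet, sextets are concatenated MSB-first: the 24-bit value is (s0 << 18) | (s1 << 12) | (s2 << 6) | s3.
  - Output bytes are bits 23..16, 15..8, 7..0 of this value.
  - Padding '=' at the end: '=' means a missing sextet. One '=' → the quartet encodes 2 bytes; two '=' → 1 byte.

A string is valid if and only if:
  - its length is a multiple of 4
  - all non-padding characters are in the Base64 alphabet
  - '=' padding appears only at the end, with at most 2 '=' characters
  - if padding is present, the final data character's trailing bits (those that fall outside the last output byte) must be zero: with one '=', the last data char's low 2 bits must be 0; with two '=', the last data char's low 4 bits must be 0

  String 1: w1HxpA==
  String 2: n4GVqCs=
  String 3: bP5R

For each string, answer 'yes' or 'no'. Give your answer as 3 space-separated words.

Answer: yes yes yes

Derivation:
String 1: 'w1HxpA==' → valid
String 2: 'n4GVqCs=' → valid
String 3: 'bP5R' → valid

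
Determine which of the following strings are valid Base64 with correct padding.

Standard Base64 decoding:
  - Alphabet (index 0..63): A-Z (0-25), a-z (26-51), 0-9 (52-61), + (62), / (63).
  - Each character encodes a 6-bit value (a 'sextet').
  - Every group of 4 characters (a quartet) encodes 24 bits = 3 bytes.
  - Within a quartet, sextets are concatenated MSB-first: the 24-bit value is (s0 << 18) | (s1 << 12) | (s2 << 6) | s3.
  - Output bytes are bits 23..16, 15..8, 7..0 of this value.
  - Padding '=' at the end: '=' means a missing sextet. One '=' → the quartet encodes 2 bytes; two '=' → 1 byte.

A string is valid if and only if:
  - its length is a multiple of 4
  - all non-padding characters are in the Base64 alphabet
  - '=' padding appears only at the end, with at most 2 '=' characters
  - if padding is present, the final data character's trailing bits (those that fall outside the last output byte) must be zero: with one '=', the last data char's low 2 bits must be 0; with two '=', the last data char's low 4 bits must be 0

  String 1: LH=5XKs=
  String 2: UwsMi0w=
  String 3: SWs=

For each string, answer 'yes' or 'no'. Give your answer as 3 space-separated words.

String 1: 'LH=5XKs=' → invalid (bad char(s): ['=']; '=' in middle)
String 2: 'UwsMi0w=' → valid
String 3: 'SWs=' → valid

Answer: no yes yes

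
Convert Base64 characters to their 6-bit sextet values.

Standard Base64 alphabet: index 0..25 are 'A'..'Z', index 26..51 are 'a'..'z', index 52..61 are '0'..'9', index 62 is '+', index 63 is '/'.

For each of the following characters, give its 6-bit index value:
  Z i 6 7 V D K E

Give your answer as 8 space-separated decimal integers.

'Z': A..Z range, ord('Z') − ord('A') = 25
'i': a..z range, 26 + ord('i') − ord('a') = 34
'6': 0..9 range, 52 + ord('6') − ord('0') = 58
'7': 0..9 range, 52 + ord('7') − ord('0') = 59
'V': A..Z range, ord('V') − ord('A') = 21
'D': A..Z range, ord('D') − ord('A') = 3
'K': A..Z range, ord('K') − ord('A') = 10
'E': A..Z range, ord('E') − ord('A') = 4

Answer: 25 34 58 59 21 3 10 4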